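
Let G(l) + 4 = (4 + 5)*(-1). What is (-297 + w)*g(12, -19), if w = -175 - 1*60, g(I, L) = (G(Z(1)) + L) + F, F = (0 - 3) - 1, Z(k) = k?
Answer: 19152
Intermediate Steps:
F = -4 (F = -3 - 1 = -4)
G(l) = -13 (G(l) = -4 + (4 + 5)*(-1) = -4 + 9*(-1) = -4 - 9 = -13)
g(I, L) = -17 + L (g(I, L) = (-13 + L) - 4 = -17 + L)
w = -235 (w = -175 - 60 = -235)
(-297 + w)*g(12, -19) = (-297 - 235)*(-17 - 19) = -532*(-36) = 19152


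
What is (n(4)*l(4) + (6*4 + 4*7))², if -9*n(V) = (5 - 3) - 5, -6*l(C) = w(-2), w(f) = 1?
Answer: 874225/324 ≈ 2698.2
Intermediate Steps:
l(C) = -⅙ (l(C) = -⅙*1 = -⅙)
n(V) = ⅓ (n(V) = -((5 - 3) - 5)/9 = -(2 - 5)/9 = -⅑*(-3) = ⅓)
(n(4)*l(4) + (6*4 + 4*7))² = ((⅓)*(-⅙) + (6*4 + 4*7))² = (-1/18 + (24 + 28))² = (-1/18 + 52)² = (935/18)² = 874225/324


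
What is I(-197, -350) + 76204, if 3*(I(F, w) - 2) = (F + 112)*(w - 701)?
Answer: 317953/3 ≈ 1.0598e+5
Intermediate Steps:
I(F, w) = 2 + (-701 + w)*(112 + F)/3 (I(F, w) = 2 + ((F + 112)*(w - 701))/3 = 2 + ((112 + F)*(-701 + w))/3 = 2 + ((-701 + w)*(112 + F))/3 = 2 + (-701 + w)*(112 + F)/3)
I(-197, -350) + 76204 = (-78506/3 - 701/3*(-197) + (112/3)*(-350) + (⅓)*(-197)*(-350)) + 76204 = (-78506/3 + 138097/3 - 39200/3 + 68950/3) + 76204 = 89341/3 + 76204 = 317953/3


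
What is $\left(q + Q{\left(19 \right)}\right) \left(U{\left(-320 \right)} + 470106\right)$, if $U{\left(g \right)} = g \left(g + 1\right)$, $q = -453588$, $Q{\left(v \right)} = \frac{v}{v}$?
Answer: $-259536131182$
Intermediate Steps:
$Q{\left(v \right)} = 1$
$U{\left(g \right)} = g \left(1 + g\right)$
$\left(q + Q{\left(19 \right)}\right) \left(U{\left(-320 \right)} + 470106\right) = \left(-453588 + 1\right) \left(- 320 \left(1 - 320\right) + 470106\right) = - 453587 \left(\left(-320\right) \left(-319\right) + 470106\right) = - 453587 \left(102080 + 470106\right) = \left(-453587\right) 572186 = -259536131182$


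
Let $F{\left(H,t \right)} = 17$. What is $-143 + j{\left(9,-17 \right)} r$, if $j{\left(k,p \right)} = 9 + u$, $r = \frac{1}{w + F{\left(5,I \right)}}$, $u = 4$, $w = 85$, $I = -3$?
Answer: $- \frac{14573}{102} \approx -142.87$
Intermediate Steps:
$r = \frac{1}{102}$ ($r = \frac{1}{85 + 17} = \frac{1}{102} \approx 0.0098039$)
$j{\left(k,p \right)} = 13$ ($j{\left(k,p \right)} = 9 + 4 = 13$)
$-143 + j{\left(9,-17 \right)} r = -143 + 13 \cdot \frac{1}{102} = -143 + \frac{13}{102} = - \frac{14573}{102}$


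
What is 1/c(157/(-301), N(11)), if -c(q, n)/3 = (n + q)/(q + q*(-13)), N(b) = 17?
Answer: -157/1240 ≈ -0.12661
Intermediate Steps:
c(q, n) = (n + q)/(4*q) (c(q, n) = -3*(n + q)/(q + q*(-13)) = -3*(n + q)/(q - 13*q) = -3*(n + q)/((-12*q)) = -3*(n + q)*(-1/(12*q)) = -(-1)*(n + q)/(4*q) = (n + q)/(4*q))
1/c(157/(-301), N(11)) = 1/((17 + 157/(-301))/(4*((157/(-301))))) = 1/((17 + 157*(-1/301))/(4*((157*(-1/301))))) = 1/((17 - 157/301)/(4*(-157/301))) = 1/((1/4)*(-301/157)*(4960/301)) = 1/(-1240/157) = -157/1240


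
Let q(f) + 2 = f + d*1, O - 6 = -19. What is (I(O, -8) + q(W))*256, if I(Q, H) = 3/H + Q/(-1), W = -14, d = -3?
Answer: -1632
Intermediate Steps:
O = -13 (O = 6 - 19 = -13)
I(Q, H) = -Q + 3/H (I(Q, H) = 3/H + Q*(-1) = 3/H - Q = -Q + 3/H)
q(f) = -5 + f (q(f) = -2 + (f - 3*1) = -2 + (f - 3) = -2 + (-3 + f) = -5 + f)
(I(O, -8) + q(W))*256 = ((-1*(-13) + 3/(-8)) + (-5 - 14))*256 = ((13 + 3*(-1/8)) - 19)*256 = ((13 - 3/8) - 19)*256 = (101/8 - 19)*256 = -51/8*256 = -1632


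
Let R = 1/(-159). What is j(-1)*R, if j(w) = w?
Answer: 1/159 ≈ 0.0062893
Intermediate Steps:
R = -1/159 ≈ -0.0062893
j(-1)*R = -1*(-1/159) = 1/159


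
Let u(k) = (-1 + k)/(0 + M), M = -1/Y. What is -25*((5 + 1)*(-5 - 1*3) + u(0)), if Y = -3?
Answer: 1275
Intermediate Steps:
M = ⅓ (M = -1/(-3) = -1*(-⅓) = ⅓ ≈ 0.33333)
u(k) = -3 + 3*k (u(k) = (-1 + k)/(0 + ⅓) = (-1 + k)/(⅓) = (-1 + k)*3 = -3 + 3*k)
-25*((5 + 1)*(-5 - 1*3) + u(0)) = -25*((5 + 1)*(-5 - 1*3) + (-3 + 3*0)) = -25*(6*(-5 - 3) + (-3 + 0)) = -25*(6*(-8) - 3) = -25*(-48 - 3) = -25*(-51) = 1275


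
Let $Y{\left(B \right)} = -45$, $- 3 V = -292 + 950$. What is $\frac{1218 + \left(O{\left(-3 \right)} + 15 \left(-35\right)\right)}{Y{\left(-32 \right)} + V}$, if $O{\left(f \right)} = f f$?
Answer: $- \frac{162}{61} \approx -2.6557$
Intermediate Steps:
$V = - \frac{658}{3}$ ($V = - \frac{-292 + 950}{3} = \left(- \frac{1}{3}\right) 658 = - \frac{658}{3} \approx -219.33$)
$O{\left(f \right)} = f^{2}$
$\frac{1218 + \left(O{\left(-3 \right)} + 15 \left(-35\right)\right)}{Y{\left(-32 \right)} + V} = \frac{1218 + \left(\left(-3\right)^{2} + 15 \left(-35\right)\right)}{-45 - \frac{658}{3}} = \frac{1218 + \left(9 - 525\right)}{- \frac{793}{3}} = \left(1218 - 516\right) \left(- \frac{3}{793}\right) = 702 \left(- \frac{3}{793}\right) = - \frac{162}{61}$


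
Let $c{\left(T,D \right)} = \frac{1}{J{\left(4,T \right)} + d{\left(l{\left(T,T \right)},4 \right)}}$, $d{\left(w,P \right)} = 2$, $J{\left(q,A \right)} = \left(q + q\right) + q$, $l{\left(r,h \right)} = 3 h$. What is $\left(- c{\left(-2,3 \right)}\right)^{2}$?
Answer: $\frac{1}{196} \approx 0.005102$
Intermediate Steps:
$J{\left(q,A \right)} = 3 q$ ($J{\left(q,A \right)} = 2 q + q = 3 q$)
$c{\left(T,D \right)} = \frac{1}{14}$ ($c{\left(T,D \right)} = \frac{1}{3 \cdot 4 + 2} = \frac{1}{12 + 2} = \frac{1}{14}$)
$\left(- c{\left(-2,3 \right)}\right)^{2} = \left(\left(-1\right) \frac{1}{14}\right)^{2} = \left(- \frac{1}{14}\right)^{2} = \frac{1}{196}$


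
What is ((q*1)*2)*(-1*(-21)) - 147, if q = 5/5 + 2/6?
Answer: -91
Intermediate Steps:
q = 4/3 (q = 5*(⅕) + 2*(⅙) = 1 + ⅓ = 4/3 ≈ 1.3333)
((q*1)*2)*(-1*(-21)) - 147 = (((4/3)*1)*2)*(-1*(-21)) - 147 = ((4/3)*2)*21 - 147 = (8/3)*21 - 147 = 56 - 147 = -91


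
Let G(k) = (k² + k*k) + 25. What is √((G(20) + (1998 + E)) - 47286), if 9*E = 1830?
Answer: 23*I*√753/3 ≈ 210.38*I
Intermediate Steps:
G(k) = 25 + 2*k² (G(k) = (k² + k²) + 25 = 2*k² + 25 = 25 + 2*k²)
E = 610/3 (E = (⅑)*1830 = 610/3 ≈ 203.33)
√((G(20) + (1998 + E)) - 47286) = √(((25 + 2*20²) + (1998 + 610/3)) - 47286) = √(((25 + 2*400) + 6604/3) - 47286) = √(((25 + 800) + 6604/3) - 47286) = √((825 + 6604/3) - 47286) = √(9079/3 - 47286) = √(-132779/3) = 23*I*√753/3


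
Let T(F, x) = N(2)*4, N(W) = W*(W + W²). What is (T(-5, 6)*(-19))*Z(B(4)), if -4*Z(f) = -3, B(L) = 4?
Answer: -684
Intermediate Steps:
Z(f) = ¾ (Z(f) = -¼*(-3) = ¾)
T(F, x) = 48 (T(F, x) = (2²*(1 + 2))*4 = (4*3)*4 = 12*4 = 48)
(T(-5, 6)*(-19))*Z(B(4)) = (48*(-19))*(¾) = -912*¾ = -684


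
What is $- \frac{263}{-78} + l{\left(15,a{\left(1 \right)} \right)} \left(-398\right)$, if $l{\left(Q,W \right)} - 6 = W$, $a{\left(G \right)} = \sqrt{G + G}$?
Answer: $- \frac{186001}{78} - 398 \sqrt{2} \approx -2947.5$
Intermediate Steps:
$a{\left(G \right)} = \sqrt{2} \sqrt{G}$ ($a{\left(G \right)} = \sqrt{2 G} = \sqrt{2} \sqrt{G}$)
$l{\left(Q,W \right)} = 6 + W$
$- \frac{263}{-78} + l{\left(15,a{\left(1 \right)} \right)} \left(-398\right) = - \frac{263}{-78} + \left(6 + \sqrt{2} \sqrt{1}\right) \left(-398\right) = \left(-263\right) \left(- \frac{1}{78}\right) + \left(6 + \sqrt{2} \cdot 1\right) \left(-398\right) = \frac{263}{78} + \left(6 + \sqrt{2}\right) \left(-398\right) = \frac{263}{78} - \left(2388 + 398 \sqrt{2}\right) = - \frac{186001}{78} - 398 \sqrt{2}$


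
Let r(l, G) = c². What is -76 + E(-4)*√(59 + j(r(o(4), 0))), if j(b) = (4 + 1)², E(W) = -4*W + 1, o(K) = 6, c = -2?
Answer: -76 + 34*√21 ≈ 79.808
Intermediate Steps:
r(l, G) = 4 (r(l, G) = (-2)² = 4)
E(W) = 1 - 4*W
j(b) = 25 (j(b) = 5² = 25)
-76 + E(-4)*√(59 + j(r(o(4), 0))) = -76 + (1 - 4*(-4))*√(59 + 25) = -76 + (1 + 16)*√84 = -76 + 17*(2*√21) = -76 + 34*√21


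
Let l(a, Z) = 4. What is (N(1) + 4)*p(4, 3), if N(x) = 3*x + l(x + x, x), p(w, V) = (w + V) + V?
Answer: 110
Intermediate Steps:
p(w, V) = w + 2*V (p(w, V) = (V + w) + V = w + 2*V)
N(x) = 4 + 3*x (N(x) = 3*x + 4 = 4 + 3*x)
(N(1) + 4)*p(4, 3) = ((4 + 3*1) + 4)*(4 + 2*3) = ((4 + 3) + 4)*(4 + 6) = (7 + 4)*10 = 11*10 = 110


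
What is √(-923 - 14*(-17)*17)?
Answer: 3*√347 ≈ 55.884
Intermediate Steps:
√(-923 - 14*(-17)*17) = √(-923 + 238*17) = √(-923 + 4046) = √3123 = 3*√347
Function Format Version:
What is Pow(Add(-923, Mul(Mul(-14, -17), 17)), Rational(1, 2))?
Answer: Mul(3, Pow(347, Rational(1, 2))) ≈ 55.884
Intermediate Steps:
Pow(Add(-923, Mul(Mul(-14, -17), 17)), Rational(1, 2)) = Pow(Add(-923, Mul(238, 17)), Rational(1, 2)) = Pow(Add(-923, 4046), Rational(1, 2)) = Pow(3123, Rational(1, 2)) = Mul(3, Pow(347, Rational(1, 2)))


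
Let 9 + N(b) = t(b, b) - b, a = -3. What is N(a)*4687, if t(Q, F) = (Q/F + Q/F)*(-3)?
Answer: -56244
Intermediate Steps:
t(Q, F) = -6*Q/F (t(Q, F) = (2*Q/F)*(-3) = -6*Q/F)
N(b) = -15 - b (N(b) = -9 + (-6*b/b - b) = -9 + (-6 - b) = -15 - b)
N(a)*4687 = (-15 - 1*(-3))*4687 = (-15 + 3)*4687 = -12*4687 = -56244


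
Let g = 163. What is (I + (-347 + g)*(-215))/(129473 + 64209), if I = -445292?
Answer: -202866/96841 ≈ -2.0948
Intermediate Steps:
(I + (-347 + g)*(-215))/(129473 + 64209) = (-445292 + (-347 + 163)*(-215))/(129473 + 64209) = (-445292 - 184*(-215))/193682 = (-445292 + 39560)*(1/193682) = -405732*1/193682 = -202866/96841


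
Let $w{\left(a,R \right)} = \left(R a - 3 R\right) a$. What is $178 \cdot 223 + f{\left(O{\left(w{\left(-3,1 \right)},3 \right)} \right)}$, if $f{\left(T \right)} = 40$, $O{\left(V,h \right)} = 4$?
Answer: $39734$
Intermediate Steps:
$w{\left(a,R \right)} = a \left(- 3 R + R a\right)$ ($w{\left(a,R \right)} = \left(- 3 R + R a\right) a = a \left(- 3 R + R a\right)$)
$178 \cdot 223 + f{\left(O{\left(w{\left(-3,1 \right)},3 \right)} \right)} = 178 \cdot 223 + 40 = 39694 + 40 = 39734$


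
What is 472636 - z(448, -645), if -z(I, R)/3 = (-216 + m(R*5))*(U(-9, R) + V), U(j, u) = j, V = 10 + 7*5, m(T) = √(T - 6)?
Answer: 449308 + 324*I*√359 ≈ 4.4931e+5 + 6138.9*I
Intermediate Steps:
m(T) = √(-6 + T)
V = 45 (V = 10 + 35 = 45)
z(I, R) = 23328 - 108*√(-6 + 5*R) (z(I, R) = -3*(-216 + √(-6 + R*5))*(-9 + 45) = -3*(-216 + √(-6 + 5*R))*36 = -3*(-7776 + 36*√(-6 + 5*R)) = 23328 - 108*√(-6 + 5*R))
472636 - z(448, -645) = 472636 - (23328 - 108*√(-6 + 5*(-645))) = 472636 - (23328 - 108*√(-6 - 3225)) = 472636 - (23328 - 324*I*√359) = 472636 + (-23328 + 324*I*√359) = 449308 + 324*I*√359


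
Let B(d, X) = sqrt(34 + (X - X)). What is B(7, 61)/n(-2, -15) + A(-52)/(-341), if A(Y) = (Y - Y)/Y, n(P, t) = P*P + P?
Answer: sqrt(34)/2 ≈ 2.9155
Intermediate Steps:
n(P, t) = P + P**2 (n(P, t) = P**2 + P = P + P**2)
A(Y) = 0 (A(Y) = 0/Y = 0)
B(d, X) = sqrt(34) (B(d, X) = sqrt(34 + 0) = sqrt(34))
B(7, 61)/n(-2, -15) + A(-52)/(-341) = sqrt(34)/((-2*(1 - 2))) + 0/(-341) = sqrt(34)/((-2*(-1))) + 0*(-1/341) = sqrt(34)/2 + 0 = sqrt(34)/2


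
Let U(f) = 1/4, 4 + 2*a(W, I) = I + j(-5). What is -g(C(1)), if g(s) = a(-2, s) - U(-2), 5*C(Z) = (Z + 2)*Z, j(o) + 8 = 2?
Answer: 99/20 ≈ 4.9500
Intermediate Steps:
j(o) = -6 (j(o) = -8 + 2 = -6)
a(W, I) = -5 + I/2 (a(W, I) = -2 + (I - 6)/2 = -2 + (-6 + I)/2 = -2 + (-3 + I/2) = -5 + I/2)
U(f) = 1/4
C(Z) = Z*(2 + Z)/5 (C(Z) = ((Z + 2)*Z)/5 = ((2 + Z)*Z)/5 = (Z*(2 + Z))/5 = Z*(2 + Z)/5)
g(s) = -21/4 + s/2 (g(s) = (-5 + s/2) - 1*1/4 = (-5 + s/2) - 1/4 = -21/4 + s/2)
-g(C(1)) = -(-21/4 + ((1/5)*1*(2 + 1))/2) = -(-21/4 + ((1/5)*1*3)/2) = -(-21/4 + (1/2)*(3/5)) = -(-21/4 + 3/10) = -1*(-99/20) = 99/20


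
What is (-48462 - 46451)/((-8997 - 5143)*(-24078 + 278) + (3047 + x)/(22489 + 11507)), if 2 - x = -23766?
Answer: -3226662348/11440741898815 ≈ -0.00028203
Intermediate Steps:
x = 23768 (x = 2 - 1*(-23766) = 2 + 23766 = 23768)
(-48462 - 46451)/((-8997 - 5143)*(-24078 + 278) + (3047 + x)/(22489 + 11507)) = (-48462 - 46451)/((-8997 - 5143)*(-24078 + 278) + (3047 + 23768)/(22489 + 11507)) = -94913/(-14140*(-23800) + 26815/33996) = -94913/(336532000 + 26815*(1/33996)) = -94913/(336532000 + 26815/33996) = -94913/11440741898815/33996 = -94913*33996/11440741898815 = -3226662348/11440741898815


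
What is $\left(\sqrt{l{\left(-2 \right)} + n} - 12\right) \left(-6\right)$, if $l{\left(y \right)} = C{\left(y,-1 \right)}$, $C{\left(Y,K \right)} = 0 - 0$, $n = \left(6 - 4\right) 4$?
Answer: $72 - 12 \sqrt{2} \approx 55.029$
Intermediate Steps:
$n = 8$ ($n = 2 \cdot 4 = 8$)
$C{\left(Y,K \right)} = 0$ ($C{\left(Y,K \right)} = 0 + 0 = 0$)
$l{\left(y \right)} = 0$
$\left(\sqrt{l{\left(-2 \right)} + n} - 12\right) \left(-6\right) = \left(\sqrt{0 + 8} - 12\right) \left(-6\right) = \left(\sqrt{8} - 12\right) \left(-6\right) = \left(2 \sqrt{2} - 12\right) \left(-6\right) = \left(-12 + 2 \sqrt{2}\right) \left(-6\right) = 72 - 12 \sqrt{2}$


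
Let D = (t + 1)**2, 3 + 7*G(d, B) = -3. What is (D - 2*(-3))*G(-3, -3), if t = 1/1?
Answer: -60/7 ≈ -8.5714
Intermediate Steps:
G(d, B) = -6/7 (G(d, B) = -3/7 + (1/7)*(-3) = -3/7 - 3/7 = -6/7)
t = 1
D = 4 (D = (1 + 1)**2 = 2**2 = 4)
(D - 2*(-3))*G(-3, -3) = (4 - 2*(-3))*(-6/7) = (4 + 6)*(-6/7) = 10*(-6/7) = -60/7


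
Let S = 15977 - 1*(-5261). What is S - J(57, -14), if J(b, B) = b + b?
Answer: 21124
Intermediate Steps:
J(b, B) = 2*b
S = 21238 (S = 15977 + 5261 = 21238)
S - J(57, -14) = 21238 - 2*57 = 21238 - 1*114 = 21238 - 114 = 21124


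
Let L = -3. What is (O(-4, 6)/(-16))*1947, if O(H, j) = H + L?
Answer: 13629/16 ≈ 851.81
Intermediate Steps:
O(H, j) = -3 + H (O(H, j) = H - 3 = -3 + H)
(O(-4, 6)/(-16))*1947 = ((-3 - 4)/(-16))*1947 = -7*(-1/16)*1947 = (7/16)*1947 = 13629/16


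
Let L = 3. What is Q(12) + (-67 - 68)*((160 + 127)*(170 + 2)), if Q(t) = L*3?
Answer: -6664131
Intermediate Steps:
Q(t) = 9 (Q(t) = 3*3 = 9)
Q(12) + (-67 - 68)*((160 + 127)*(170 + 2)) = 9 + (-67 - 68)*((160 + 127)*(170 + 2)) = 9 - 38745*172 = 9 - 135*49364 = 9 - 6664140 = -6664131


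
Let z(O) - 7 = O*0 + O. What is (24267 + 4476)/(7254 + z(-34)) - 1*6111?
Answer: -1337438/219 ≈ -6107.0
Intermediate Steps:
z(O) = 7 + O (z(O) = 7 + (O*0 + O) = 7 + (0 + O) = 7 + O)
(24267 + 4476)/(7254 + z(-34)) - 1*6111 = (24267 + 4476)/(7254 + (7 - 34)) - 1*6111 = 28743/(7254 - 27) - 6111 = 28743/7227 - 6111 = 28743*(1/7227) - 6111 = 871/219 - 6111 = -1337438/219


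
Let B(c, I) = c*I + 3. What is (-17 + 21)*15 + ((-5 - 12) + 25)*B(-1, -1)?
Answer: 92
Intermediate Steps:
B(c, I) = 3 + I*c (B(c, I) = I*c + 3 = 3 + I*c)
(-17 + 21)*15 + ((-5 - 12) + 25)*B(-1, -1) = (-17 + 21)*15 + ((-5 - 12) + 25)*(3 - 1*(-1)) = 4*15 + (-17 + 25)*(3 + 1) = 60 + 8*4 = 60 + 32 = 92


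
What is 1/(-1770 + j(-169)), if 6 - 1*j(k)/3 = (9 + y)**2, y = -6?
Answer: -1/1779 ≈ -0.00056211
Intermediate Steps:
j(k) = -9 (j(k) = 18 - 3*(9 - 6)**2 = 18 - 3*3**2 = 18 - 3*9 = 18 - 27 = -9)
1/(-1770 + j(-169)) = 1/(-1770 - 9) = 1/(-1779) = -1/1779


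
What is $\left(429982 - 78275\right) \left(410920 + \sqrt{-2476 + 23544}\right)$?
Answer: $144523440440 + 703414 \sqrt{5267} \approx 1.4457 \cdot 10^{11}$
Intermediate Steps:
$\left(429982 - 78275\right) \left(410920 + \sqrt{-2476 + 23544}\right) = 351707 \left(410920 + \sqrt{21068}\right) = 351707 \left(410920 + 2 \sqrt{5267}\right) = 144523440440 + 703414 \sqrt{5267}$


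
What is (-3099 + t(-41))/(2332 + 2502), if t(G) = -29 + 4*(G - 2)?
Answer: -1650/2417 ≈ -0.68266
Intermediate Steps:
t(G) = -37 + 4*G (t(G) = -29 + 4*(-2 + G) = -29 + (-8 + 4*G) = -37 + 4*G)
(-3099 + t(-41))/(2332 + 2502) = (-3099 + (-37 + 4*(-41)))/(2332 + 2502) = (-3099 + (-37 - 164))/4834 = (-3099 - 201)*(1/4834) = -3300*1/4834 = -1650/2417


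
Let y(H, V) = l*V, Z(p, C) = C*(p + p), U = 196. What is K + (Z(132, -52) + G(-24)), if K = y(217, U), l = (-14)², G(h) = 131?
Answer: 24819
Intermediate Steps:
Z(p, C) = 2*C*p (Z(p, C) = C*(2*p) = 2*C*p)
l = 196
y(H, V) = 196*V
K = 38416 (K = 196*196 = 38416)
K + (Z(132, -52) + G(-24)) = 38416 + (2*(-52)*132 + 131) = 38416 + (-13728 + 131) = 38416 - 13597 = 24819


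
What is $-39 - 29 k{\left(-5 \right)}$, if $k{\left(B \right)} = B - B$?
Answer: $-39$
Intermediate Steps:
$k{\left(B \right)} = 0$
$-39 - 29 k{\left(-5 \right)} = -39 - 0 = -39 + 0 = -39$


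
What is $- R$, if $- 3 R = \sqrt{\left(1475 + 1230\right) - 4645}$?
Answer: $\frac{2 i \sqrt{485}}{3} \approx 14.682 i$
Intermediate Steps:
$R = - \frac{2 i \sqrt{485}}{3}$ ($R = - \frac{\sqrt{\left(1475 + 1230\right) - 4645}}{3} = - \frac{\sqrt{2705 - 4645}}{3} = - \frac{\sqrt{-1940}}{3} = - \frac{2 i \sqrt{485}}{3} \approx - 14.682 i$)
$- R = - \frac{\left(-2\right) i \sqrt{485}}{3} = \frac{2 i \sqrt{485}}{3}$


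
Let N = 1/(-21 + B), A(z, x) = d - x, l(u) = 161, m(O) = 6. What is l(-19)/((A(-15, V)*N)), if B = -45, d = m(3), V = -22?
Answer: -759/2 ≈ -379.50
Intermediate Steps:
d = 6
A(z, x) = 6 - x
N = -1/66 (N = 1/(-21 - 45) = 1/(-66) = -1/66 ≈ -0.015152)
l(-19)/((A(-15, V)*N)) = 161/(((6 - 1*(-22))*(-1/66))) = 161/(((6 + 22)*(-1/66))) = 161/((28*(-1/66))) = 161/(-14/33) = 161*(-33/14) = -759/2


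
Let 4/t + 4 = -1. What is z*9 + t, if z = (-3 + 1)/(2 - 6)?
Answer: 37/10 ≈ 3.7000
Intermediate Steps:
t = -4/5 (t = 4/(-4 - 1) = 4/(-5) = 4*(-1/5) = -4/5 ≈ -0.80000)
z = 1/2 (z = -2/(-4) = -2*(-1/4) = 1/2 ≈ 0.50000)
z*9 + t = (1/2)*9 - 4/5 = 9/2 - 4/5 = 37/10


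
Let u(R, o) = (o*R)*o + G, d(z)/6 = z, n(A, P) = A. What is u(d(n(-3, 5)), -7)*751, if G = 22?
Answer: -645860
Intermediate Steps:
d(z) = 6*z
u(R, o) = 22 + R*o² (u(R, o) = (o*R)*o + 22 = (R*o)*o + 22 = R*o² + 22 = 22 + R*o²)
u(d(n(-3, 5)), -7)*751 = (22 + (6*(-3))*(-7)²)*751 = (22 - 18*49)*751 = (22 - 882)*751 = -860*751 = -645860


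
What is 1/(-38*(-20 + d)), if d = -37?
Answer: 1/2166 ≈ 0.00046168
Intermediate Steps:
1/(-38*(-20 + d)) = 1/(-38*(-20 - 37)) = 1/(-38*(-57)) = 1/2166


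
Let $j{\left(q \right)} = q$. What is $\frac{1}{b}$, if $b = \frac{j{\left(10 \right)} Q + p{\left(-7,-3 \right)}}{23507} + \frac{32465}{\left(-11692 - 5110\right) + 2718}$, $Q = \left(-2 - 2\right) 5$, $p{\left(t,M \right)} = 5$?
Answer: $- \frac{331072588}{765901135} \approx -0.43227$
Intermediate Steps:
$Q = -20$ ($Q = \left(-4\right) 5 = -20$)
$b = - \frac{765901135}{331072588}$ ($b = \frac{10 \left(-20\right) + 5}{23507} + \frac{32465}{\left(-11692 - 5110\right) + 2718} = \left(-200 + 5\right) \frac{1}{23507} + \frac{32465}{-16802 + 2718} = \left(-195\right) \frac{1}{23507} + \frac{32465}{-14084} = - \frac{195}{23507} + 32465 \left(- \frac{1}{14084}\right) = - \frac{195}{23507} - \frac{32465}{14084} = - \frac{765901135}{331072588} \approx -2.3134$)
$\frac{1}{b} = \frac{1}{- \frac{765901135}{331072588}} = - \frac{331072588}{765901135}$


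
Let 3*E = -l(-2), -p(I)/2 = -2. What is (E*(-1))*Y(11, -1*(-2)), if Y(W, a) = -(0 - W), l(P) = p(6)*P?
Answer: -88/3 ≈ -29.333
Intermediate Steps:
p(I) = 4 (p(I) = -2*(-2) = 4)
l(P) = 4*P
Y(W, a) = W (Y(W, a) = -(-1)*W = W)
E = 8/3 (E = (-4*(-2))/3 = (-1*(-8))/3 = (⅓)*8 = 8/3 ≈ 2.6667)
(E*(-1))*Y(11, -1*(-2)) = ((8/3)*(-1))*11 = -8/3*11 = -88/3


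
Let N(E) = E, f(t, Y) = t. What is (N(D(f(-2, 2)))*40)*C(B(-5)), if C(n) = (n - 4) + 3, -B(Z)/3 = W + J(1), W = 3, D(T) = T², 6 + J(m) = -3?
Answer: 2720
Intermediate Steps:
J(m) = -9 (J(m) = -6 - 3 = -9)
B(Z) = 18 (B(Z) = -3*(3 - 9) = -3*(-6) = 18)
C(n) = -1 + n (C(n) = (-4 + n) + 3 = -1 + n)
(N(D(f(-2, 2)))*40)*C(B(-5)) = ((-2)²*40)*(-1 + 18) = (4*40)*17 = 160*17 = 2720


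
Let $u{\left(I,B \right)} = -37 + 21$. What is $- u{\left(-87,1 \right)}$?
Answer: $16$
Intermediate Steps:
$u{\left(I,B \right)} = -16$
$- u{\left(-87,1 \right)} = \left(-1\right) \left(-16\right) = 16$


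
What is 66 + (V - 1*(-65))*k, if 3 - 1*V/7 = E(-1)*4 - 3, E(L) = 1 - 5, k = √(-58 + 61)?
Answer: 66 + 219*√3 ≈ 445.32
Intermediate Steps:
k = √3 ≈ 1.7320
E(L) = -4
V = 154 (V = 21 - 7*(-4*4 - 3) = 21 - 7*(-16 - 3) = 21 - 7*(-19) = 21 + 133 = 154)
66 + (V - 1*(-65))*k = 66 + (154 - 1*(-65))*√3 = 66 + (154 + 65)*√3 = 66 + 219*√3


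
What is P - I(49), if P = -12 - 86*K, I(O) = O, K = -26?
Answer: 2175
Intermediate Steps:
P = 2224 (P = -12 - 86*(-26) = -12 + 2236 = 2224)
P - I(49) = 2224 - 1*49 = 2224 - 49 = 2175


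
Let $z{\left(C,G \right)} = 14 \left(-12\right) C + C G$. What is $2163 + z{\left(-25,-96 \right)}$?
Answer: $8763$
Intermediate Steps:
$z{\left(C,G \right)} = - 168 C + C G$
$2163 + z{\left(-25,-96 \right)} = 2163 - 25 \left(-168 - 96\right) = 2163 - -6600 = 2163 + 6600 = 8763$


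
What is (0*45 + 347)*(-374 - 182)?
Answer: -192932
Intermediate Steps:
(0*45 + 347)*(-374 - 182) = (0 + 347)*(-556) = 347*(-556) = -192932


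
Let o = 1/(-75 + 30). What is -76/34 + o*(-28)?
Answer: -1234/765 ≈ -1.6131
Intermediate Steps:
o = -1/45 (o = 1/(-45) = -1/45 ≈ -0.022222)
-76/34 + o*(-28) = -76/34 - 1/45*(-28) = -76*1/34 + 28/45 = -38/17 + 28/45 = -1234/765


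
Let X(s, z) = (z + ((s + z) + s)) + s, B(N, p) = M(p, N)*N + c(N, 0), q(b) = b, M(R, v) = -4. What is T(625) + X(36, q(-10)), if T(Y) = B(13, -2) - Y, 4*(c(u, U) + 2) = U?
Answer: -591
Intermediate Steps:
c(u, U) = -2 + U/4
B(N, p) = -2 - 4*N (B(N, p) = -4*N + (-2 + (¼)*0) = -4*N + (-2 + 0) = -4*N - 2 = -2 - 4*N)
X(s, z) = 2*z + 3*s (X(s, z) = (z + (z + 2*s)) + s = (2*s + 2*z) + s = 2*z + 3*s)
T(Y) = -54 - Y (T(Y) = (-2 - 4*13) - Y = (-2 - 52) - Y = -54 - Y)
T(625) + X(36, q(-10)) = (-54 - 1*625) + (2*(-10) + 3*36) = (-54 - 625) + (-20 + 108) = -679 + 88 = -591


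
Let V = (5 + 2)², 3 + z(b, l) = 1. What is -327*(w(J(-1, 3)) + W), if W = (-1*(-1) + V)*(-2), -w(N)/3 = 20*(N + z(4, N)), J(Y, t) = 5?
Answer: 91560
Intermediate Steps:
z(b, l) = -2 (z(b, l) = -3 + 1 = -2)
V = 49 (V = 7² = 49)
w(N) = 120 - 60*N (w(N) = -60*(N - 2) = -60*(-2 + N) = -3*(-40 + 20*N) = 120 - 60*N)
W = -100 (W = (-1*(-1) + 49)*(-2) = (1 + 49)*(-2) = 50*(-2) = -100)
-327*(w(J(-1, 3)) + W) = -327*((120 - 60*5) - 100) = -327*((120 - 300) - 100) = -327*(-180 - 100) = -327*(-280) = 91560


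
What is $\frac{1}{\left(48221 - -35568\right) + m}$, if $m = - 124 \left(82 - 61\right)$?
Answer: $\frac{1}{81185} \approx 1.2318 \cdot 10^{-5}$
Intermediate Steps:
$m = -2604$ ($m = \left(-124\right) 21 = -2604$)
$\frac{1}{\left(48221 - -35568\right) + m} = \frac{1}{\left(48221 - -35568\right) - 2604} = \frac{1}{\left(48221 + 35568\right) - 2604} = \frac{1}{83789 - 2604} = \frac{1}{81185}$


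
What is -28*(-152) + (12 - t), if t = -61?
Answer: 4329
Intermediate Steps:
-28*(-152) + (12 - t) = -28*(-152) + (12 - 1*(-61)) = 4256 + (12 + 61) = 4256 + 73 = 4329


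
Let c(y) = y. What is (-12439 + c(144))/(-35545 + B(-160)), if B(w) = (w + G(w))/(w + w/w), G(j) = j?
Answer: 390981/1130267 ≈ 0.34592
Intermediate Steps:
B(w) = 2*w/(1 + w) (B(w) = (w + w)/(w + w/w) = (2*w)/(w + 1) = (2*w)/(1 + w) = 2*w/(1 + w))
(-12439 + c(144))/(-35545 + B(-160)) = (-12439 + 144)/(-35545 + 2*(-160)/(1 - 160)) = -12295/(-35545 + 2*(-160)/(-159)) = -12295/(-35545 + 2*(-160)*(-1/159)) = -12295/(-35545 + 320/159) = -12295/(-5651335/159) = -12295*(-159/5651335) = 390981/1130267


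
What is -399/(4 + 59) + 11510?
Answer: 34511/3 ≈ 11504.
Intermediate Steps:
-399/(4 + 59) + 11510 = -399/63 + 11510 = -399*1/63 + 11510 = -19/3 + 11510 = 34511/3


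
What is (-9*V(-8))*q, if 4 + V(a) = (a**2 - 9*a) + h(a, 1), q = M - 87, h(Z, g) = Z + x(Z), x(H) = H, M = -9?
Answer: 100224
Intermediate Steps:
h(Z, g) = 2*Z (h(Z, g) = Z + Z = 2*Z)
q = -96 (q = -9 - 87 = -96)
V(a) = -4 + a**2 - 7*a (V(a) = -4 + ((a**2 - 9*a) + 2*a) = -4 + (a**2 - 7*a) = -4 + a**2 - 7*a)
(-9*V(-8))*q = -9*(-4 + (-8)**2 - 7*(-8))*(-96) = -9*(-4 + 64 + 56)*(-96) = -9*116*(-96) = -1044*(-96) = 100224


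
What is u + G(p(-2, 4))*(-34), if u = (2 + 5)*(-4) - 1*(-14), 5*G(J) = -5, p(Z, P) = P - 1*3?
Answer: 20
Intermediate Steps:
p(Z, P) = -3 + P (p(Z, P) = P - 3 = -3 + P)
G(J) = -1 (G(J) = (⅕)*(-5) = -1)
u = -14 (u = 7*(-4) + 14 = -28 + 14 = -14)
u + G(p(-2, 4))*(-34) = -14 - 1*(-34) = -14 + 34 = 20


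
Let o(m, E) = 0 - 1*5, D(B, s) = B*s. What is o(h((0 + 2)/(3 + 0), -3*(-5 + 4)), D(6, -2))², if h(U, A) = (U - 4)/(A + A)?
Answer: 25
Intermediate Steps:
h(U, A) = (-4 + U)/(2*A) (h(U, A) = (-4 + U)/((2*A)) = (-4 + U)*(1/(2*A)) = (-4 + U)/(2*A))
o(m, E) = -5 (o(m, E) = 0 - 5 = -5)
o(h((0 + 2)/(3 + 0), -3*(-5 + 4)), D(6, -2))² = (-5)² = 25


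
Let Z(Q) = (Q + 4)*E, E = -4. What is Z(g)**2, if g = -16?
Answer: 2304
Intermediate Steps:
Z(Q) = -16 - 4*Q (Z(Q) = (Q + 4)*(-4) = (4 + Q)*(-4) = -16 - 4*Q)
Z(g)**2 = (-16 - 4*(-16))**2 = (-16 + 64)**2 = 48**2 = 2304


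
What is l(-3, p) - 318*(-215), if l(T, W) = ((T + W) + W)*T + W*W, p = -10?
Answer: 68539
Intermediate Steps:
l(T, W) = W² + T*(T + 2*W) (l(T, W) = (T + 2*W)*T + W² = T*(T + 2*W) + W² = W² + T*(T + 2*W))
l(-3, p) - 318*(-215) = ((-3)² + (-10)² + 2*(-3)*(-10)) - 318*(-215) = (9 + 100 + 60) + 68370 = 169 + 68370 = 68539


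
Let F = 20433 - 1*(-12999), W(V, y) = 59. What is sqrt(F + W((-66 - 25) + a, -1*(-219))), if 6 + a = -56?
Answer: sqrt(33491) ≈ 183.01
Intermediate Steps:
a = -62 (a = -6 - 56 = -62)
F = 33432 (F = 20433 + 12999 = 33432)
sqrt(F + W((-66 - 25) + a, -1*(-219))) = sqrt(33432 + 59) = sqrt(33491)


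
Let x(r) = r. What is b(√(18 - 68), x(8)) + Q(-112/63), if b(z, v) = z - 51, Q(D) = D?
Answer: -475/9 + 5*I*√2 ≈ -52.778 + 7.0711*I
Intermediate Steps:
b(z, v) = -51 + z
b(√(18 - 68), x(8)) + Q(-112/63) = (-51 + √(18 - 68)) - 112/63 = (-51 + √(-50)) - 112*1/63 = (-51 + 5*I*√2) - 16/9 = -475/9 + 5*I*√2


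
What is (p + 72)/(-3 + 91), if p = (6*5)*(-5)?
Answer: -39/44 ≈ -0.88636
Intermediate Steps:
p = -150 (p = 30*(-5) = -150)
(p + 72)/(-3 + 91) = (-150 + 72)/(-3 + 91) = -78/88 = -78*1/88 = -39/44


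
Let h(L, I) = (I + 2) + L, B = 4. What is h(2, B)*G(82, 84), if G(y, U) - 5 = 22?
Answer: 216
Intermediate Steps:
h(L, I) = 2 + I + L (h(L, I) = (2 + I) + L = 2 + I + L)
G(y, U) = 27 (G(y, U) = 5 + 22 = 27)
h(2, B)*G(82, 84) = (2 + 4 + 2)*27 = 8*27 = 216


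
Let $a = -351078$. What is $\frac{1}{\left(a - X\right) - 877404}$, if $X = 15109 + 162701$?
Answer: $- \frac{1}{1406292} \approx -7.1109 \cdot 10^{-7}$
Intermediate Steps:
$X = 177810$
$\frac{1}{\left(a - X\right) - 877404} = \frac{1}{\left(-351078 - 177810\right) - 877404} = \frac{1}{-528888 - 877404} = \frac{1}{-1406292} = - \frac{1}{1406292}$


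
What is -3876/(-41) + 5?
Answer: 4081/41 ≈ 99.537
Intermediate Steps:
-3876/(-41) + 5 = -3876*(-1)/41 + 5 = -114*(-34/41) + 5 = 3876/41 + 5 = 4081/41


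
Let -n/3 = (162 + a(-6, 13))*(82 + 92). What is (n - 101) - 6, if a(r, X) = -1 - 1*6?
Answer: -81017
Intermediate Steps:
a(r, X) = -7 (a(r, X) = -1 - 6 = -7)
n = -80910 (n = -3*(162 - 7)*(82 + 92) = -465*174 = -3*26970 = -80910)
(n - 101) - 6 = (-80910 - 101) - 6 = -81011 - 6 = -81017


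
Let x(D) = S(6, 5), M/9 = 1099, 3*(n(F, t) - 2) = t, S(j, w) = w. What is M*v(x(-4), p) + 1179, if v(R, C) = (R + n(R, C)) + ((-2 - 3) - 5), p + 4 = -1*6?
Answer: -61464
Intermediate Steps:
n(F, t) = 2 + t/3
M = 9891 (M = 9*1099 = 9891)
p = -10 (p = -4 - 1*6 = -4 - 6 = -10)
x(D) = 5
v(R, C) = -8 + R + C/3 (v(R, C) = (R + (2 + C/3)) + ((-2 - 3) - 5) = (2 + R + C/3) + (-5 - 5) = (2 + R + C/3) - 10 = -8 + R + C/3)
M*v(x(-4), p) + 1179 = 9891*(-8 + 5 + (1/3)*(-10)) + 1179 = 9891*(-8 + 5 - 10/3) + 1179 = 9891*(-19/3) + 1179 = -62643 + 1179 = -61464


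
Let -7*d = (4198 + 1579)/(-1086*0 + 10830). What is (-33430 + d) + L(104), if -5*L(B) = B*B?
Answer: -2698326269/75810 ≈ -35593.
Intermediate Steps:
d = -5777/75810 (d = -(4198 + 1579)/(7*(-1086*0 + 10830)) = -5777/(7*(0 + 10830)) = -5777/(7*10830) = -⅐*5777/10830 = -5777/75810 ≈ -0.076204)
L(B) = -B²/5 (L(B) = -B*B/5 = -B²/5)
(-33430 + d) + L(104) = (-33430 - 5777/75810) - ⅕*104² = -2534334077/75810 - ⅕*10816 = -2534334077/75810 - 10816/5 = -2698326269/75810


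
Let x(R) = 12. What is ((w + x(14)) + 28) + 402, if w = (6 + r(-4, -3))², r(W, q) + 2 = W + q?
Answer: 451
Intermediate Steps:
r(W, q) = -2 + W + q (r(W, q) = -2 + (W + q) = -2 + W + q)
w = 9 (w = (6 + (-2 - 4 - 3))² = (6 - 9)² = (-3)² = 9)
((w + x(14)) + 28) + 402 = ((9 + 12) + 28) + 402 = (21 + 28) + 402 = 49 + 402 = 451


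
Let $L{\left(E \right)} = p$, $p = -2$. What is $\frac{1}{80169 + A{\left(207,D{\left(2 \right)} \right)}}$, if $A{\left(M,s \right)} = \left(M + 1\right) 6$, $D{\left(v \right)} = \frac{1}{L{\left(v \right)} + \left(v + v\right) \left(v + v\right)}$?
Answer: $\frac{1}{81417} \approx 1.2282 \cdot 10^{-5}$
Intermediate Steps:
$L{\left(E \right)} = -2$
$D{\left(v \right)} = \frac{1}{-2 + 4 v^{2}}$ ($D{\left(v \right)} = \frac{1}{-2 + \left(v + v\right) \left(v + v\right)} = \frac{1}{-2 + 2 v 2 v} = \frac{1}{-2 + 4 v^{2}}$)
$A{\left(M,s \right)} = 6 + 6 M$ ($A{\left(M,s \right)} = \left(1 + M\right) 6 = 6 + 6 M$)
$\frac{1}{80169 + A{\left(207,D{\left(2 \right)} \right)}} = \frac{1}{80169 + \left(6 + 6 \cdot 207\right)} = \frac{1}{80169 + \left(6 + 1242\right)} = \frac{1}{80169 + 1248} = \frac{1}{81417}$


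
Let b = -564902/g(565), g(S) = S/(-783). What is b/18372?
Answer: 73719711/1730030 ≈ 42.612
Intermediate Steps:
g(S) = -S/783 (g(S) = S*(-1/783) = -S/783)
b = 442318266/565 (b = -564902/((-1/783*565)) = -564902/(-565/783) = -564902*(-783/565) = 442318266/565 ≈ 7.8286e+5)
b/18372 = (442318266/565)/18372 = (442318266/565)*(1/18372) = 73719711/1730030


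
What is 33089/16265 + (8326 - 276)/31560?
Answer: 117522209/51332340 ≈ 2.2894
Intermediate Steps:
33089/16265 + (8326 - 276)/31560 = 33089*(1/16265) + 8050*(1/31560) = 33089/16265 + 805/3156 = 117522209/51332340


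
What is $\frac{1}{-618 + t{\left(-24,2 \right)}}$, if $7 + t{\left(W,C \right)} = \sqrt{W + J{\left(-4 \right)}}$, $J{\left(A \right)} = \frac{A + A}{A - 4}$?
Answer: $- \frac{625}{390648} - \frac{i \sqrt{23}}{390648} \approx -0.0015999 - 1.2277 \cdot 10^{-5} i$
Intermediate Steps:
$J{\left(A \right)} = \frac{2 A}{-4 + A}$
$t{\left(W,C \right)} = -7 + \sqrt{1 + W}$ ($t{\left(W,C \right)} = -7 + \sqrt{W + 2 \left(-4\right) \frac{1}{-4 - 4}} = -7 + \sqrt{W + 2 \left(-4\right) \frac{1}{-8}} = -7 + \sqrt{W + 2 \left(-4\right) \left(- \frac{1}{8}\right)} = -7 + \sqrt{W + 1} = -7 + \sqrt{1 + W}$)
$\frac{1}{-618 + t{\left(-24,2 \right)}} = \frac{1}{-618 - \left(7 - \sqrt{1 - 24}\right)} = \frac{1}{-618 - \left(7 - \sqrt{-23}\right)} = \frac{1}{-618 - \left(7 - i \sqrt{23}\right)} = \frac{1}{-625 + i \sqrt{23}}$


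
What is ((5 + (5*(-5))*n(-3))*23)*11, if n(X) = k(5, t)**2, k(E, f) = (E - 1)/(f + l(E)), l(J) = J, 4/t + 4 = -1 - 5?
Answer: -80905/23 ≈ -3517.6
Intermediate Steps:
t = -2/5 (t = 4/(-4 + (-1 - 5)) = 4/(-4 - 6) = 4/(-10) = 4*(-1/10) = -2/5 ≈ -0.40000)
k(E, f) = (-1 + E)/(E + f) (k(E, f) = (E - 1)/(f + E) = (-1 + E)/(E + f))
n(X) = 400/529 (n(X) = ((-1 + 5)/(5 - 2/5))**2 = (4/(23/5))**2 = ((5/23)*4)**2 = (20/23)**2 = 400/529)
((5 + (5*(-5))*n(-3))*23)*11 = ((5 + (5*(-5))*(400/529))*23)*11 = ((5 - 25*400/529)*23)*11 = ((5 - 10000/529)*23)*11 = -7355/529*23*11 = -7355/23*11 = -80905/23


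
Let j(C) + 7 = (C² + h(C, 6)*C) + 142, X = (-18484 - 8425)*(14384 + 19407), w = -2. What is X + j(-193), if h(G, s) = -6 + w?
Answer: -909243091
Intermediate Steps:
X = -909282019 (X = -26909*33791 = -909282019)
h(G, s) = -8 (h(G, s) = -6 - 2 = -8)
j(C) = 135 + C² - 8*C (j(C) = -7 + ((C² - 8*C) + 142) = -7 + (142 + C² - 8*C) = 135 + C² - 8*C)
X + j(-193) = -909282019 + (135 + (-193)² - 8*(-193)) = -909282019 + (135 + 37249 + 1544) = -909282019 + 38928 = -909243091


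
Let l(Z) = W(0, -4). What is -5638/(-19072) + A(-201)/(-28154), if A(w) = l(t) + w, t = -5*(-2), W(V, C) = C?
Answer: 40660503/134238272 ≈ 0.30290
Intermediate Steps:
t = 10
l(Z) = -4
A(w) = -4 + w
-5638/(-19072) + A(-201)/(-28154) = -5638/(-19072) + (-4 - 201)/(-28154) = -5638*(-1/19072) - 205*(-1/28154) = 2819/9536 + 205/28154 = 40660503/134238272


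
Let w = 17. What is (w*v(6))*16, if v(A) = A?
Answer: 1632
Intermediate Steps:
(w*v(6))*16 = (17*6)*16 = 102*16 = 1632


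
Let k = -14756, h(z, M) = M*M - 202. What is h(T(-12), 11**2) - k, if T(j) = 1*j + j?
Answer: 29195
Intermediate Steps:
T(j) = 2*j (T(j) = j + j = 2*j)
h(z, M) = -202 + M**2 (h(z, M) = M**2 - 202 = -202 + M**2)
h(T(-12), 11**2) - k = (-202 + (11**2)**2) - 1*(-14756) = (-202 + 121**2) + 14756 = (-202 + 14641) + 14756 = 14439 + 14756 = 29195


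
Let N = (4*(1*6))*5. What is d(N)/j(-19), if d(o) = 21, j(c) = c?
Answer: -21/19 ≈ -1.1053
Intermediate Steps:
N = 120 (N = (4*6)*5 = 24*5 = 120)
d(N)/j(-19) = 21/(-19) = 21*(-1/19) = -21/19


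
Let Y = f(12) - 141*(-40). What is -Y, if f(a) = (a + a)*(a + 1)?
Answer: -5952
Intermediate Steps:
f(a) = 2*a*(1 + a) (f(a) = (2*a)*(1 + a) = 2*a*(1 + a))
Y = 5952 (Y = 2*12*(1 + 12) - 141*(-40) = 2*12*13 + 5640 = 312 + 5640 = 5952)
-Y = -1*5952 = -5952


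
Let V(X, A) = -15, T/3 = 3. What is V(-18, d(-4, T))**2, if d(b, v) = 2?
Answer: 225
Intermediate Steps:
T = 9 (T = 3*3 = 9)
V(-18, d(-4, T))**2 = (-15)**2 = 225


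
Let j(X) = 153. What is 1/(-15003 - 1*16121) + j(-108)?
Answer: 4761971/31124 ≈ 153.00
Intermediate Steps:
1/(-15003 - 1*16121) + j(-108) = 1/(-15003 - 1*16121) + 153 = 1/(-15003 - 16121) + 153 = 1/(-31124) + 153 = -1/31124 + 153 = 4761971/31124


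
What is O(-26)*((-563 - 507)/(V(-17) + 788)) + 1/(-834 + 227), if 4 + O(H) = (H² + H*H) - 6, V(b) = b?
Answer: -871616351/467997 ≈ -1862.4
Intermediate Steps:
O(H) = -10 + 2*H² (O(H) = -4 + ((H² + H*H) - 6) = -4 + ((H² + H²) - 6) = -4 + (2*H² - 6) = -4 + (-6 + 2*H²) = -10 + 2*H²)
O(-26)*((-563 - 507)/(V(-17) + 788)) + 1/(-834 + 227) = (-10 + 2*(-26)²)*((-563 - 507)/(-17 + 788)) + 1/(-834 + 227) = (-10 + 2*676)*(-1070/771) + 1/(-607) = (-10 + 1352)*(-1070*1/771) - 1/607 = 1342*(-1070/771) - 1/607 = -1435940/771 - 1/607 = -871616351/467997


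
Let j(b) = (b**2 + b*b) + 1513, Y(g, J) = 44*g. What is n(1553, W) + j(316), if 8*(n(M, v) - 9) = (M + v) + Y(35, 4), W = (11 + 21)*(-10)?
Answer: 1612645/8 ≈ 2.0158e+5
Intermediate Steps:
j(b) = 1513 + 2*b**2 (j(b) = (b**2 + b**2) + 1513 = 2*b**2 + 1513 = 1513 + 2*b**2)
W = -320 (W = 32*(-10) = -320)
n(M, v) = 403/2 + M/8 + v/8 (n(M, v) = 9 + ((M + v) + 44*35)/8 = 9 + ((M + v) + 1540)/8 = 9 + (1540 + M + v)/8 = 9 + (385/2 + M/8 + v/8) = 403/2 + M/8 + v/8)
n(1553, W) + j(316) = (403/2 + (1/8)*1553 + (1/8)*(-320)) + (1513 + 2*316**2) = (403/2 + 1553/8 - 40) + (1513 + 2*99856) = 2845/8 + (1513 + 199712) = 2845/8 + 201225 = 1612645/8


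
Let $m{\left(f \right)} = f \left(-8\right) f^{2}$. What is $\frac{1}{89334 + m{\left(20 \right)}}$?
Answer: $\frac{1}{25334} \approx 3.9473 \cdot 10^{-5}$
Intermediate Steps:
$m{\left(f \right)} = - 8 f^{3}$ ($m{\left(f \right)} = - 8 f f^{2} = - 8 f^{3}$)
$\frac{1}{89334 + m{\left(20 \right)}} = \frac{1}{89334 - 8 \cdot 20^{3}} = \frac{1}{89334 - 64000} = \frac{1}{25334}$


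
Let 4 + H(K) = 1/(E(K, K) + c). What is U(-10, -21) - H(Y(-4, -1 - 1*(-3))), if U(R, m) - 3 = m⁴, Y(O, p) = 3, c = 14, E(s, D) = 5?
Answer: 3695271/19 ≈ 1.9449e+5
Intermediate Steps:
U(R, m) = 3 + m⁴
H(K) = -75/19 (H(K) = -4 + 1/(5 + 14) = -4 + 1/19 = -75/19)
U(-10, -21) - H(Y(-4, -1 - 1*(-3))) = (3 + (-21)⁴) - 1*(-75/19) = (3 + 194481) + 75/19 = 194484 + 75/19 = 3695271/19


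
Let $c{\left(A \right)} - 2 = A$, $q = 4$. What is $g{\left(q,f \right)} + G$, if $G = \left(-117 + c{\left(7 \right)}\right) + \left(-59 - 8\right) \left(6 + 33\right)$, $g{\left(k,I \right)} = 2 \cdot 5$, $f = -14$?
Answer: $-2711$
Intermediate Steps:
$c{\left(A \right)} = 2 + A$
$g{\left(k,I \right)} = 10$
$G = -2721$ ($G = \left(-117 + \left(2 + 7\right)\right) + \left(-59 - 8\right) \left(6 + 33\right) = \left(-117 + 9\right) - 2613 = -108 - 2613 = -2721$)
$g{\left(q,f \right)} + G = 10 - 2721 = -2711$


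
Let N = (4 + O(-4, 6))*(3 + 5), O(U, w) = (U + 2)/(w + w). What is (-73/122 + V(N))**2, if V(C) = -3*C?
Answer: 127622209/14884 ≈ 8574.5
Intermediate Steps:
O(U, w) = (2 + U)/(2*w) (O(U, w) = (2 + U)/((2*w)) = (2 + U)*(1/(2*w)) = (2 + U)/(2*w))
N = 92/3 (N = (4 + (1/2)*(2 - 4)/6)*(3 + 5) = (4 + (1/2)*(1/6)*(-2))*8 = (4 - 1/6)*8 = (23/6)*8 = 92/3 ≈ 30.667)
(-73/122 + V(N))**2 = (-73/122 - 3*92/3)**2 = (-73*1/122 - 92)**2 = (-73/122 - 92)**2 = (-11297/122)**2 = 127622209/14884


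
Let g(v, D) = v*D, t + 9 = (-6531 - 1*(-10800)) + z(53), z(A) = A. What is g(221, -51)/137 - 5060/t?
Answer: -49305043/590881 ≈ -83.443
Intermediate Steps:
t = 4313 (t = -9 + ((-6531 - 1*(-10800)) + 53) = -9 + ((-6531 + 10800) + 53) = -9 + (4269 + 53) = -9 + 4322 = 4313)
g(v, D) = D*v
g(221, -51)/137 - 5060/t = -51*221/137 - 5060/4313 = -11271*1/137 - 5060*1/4313 = -11271/137 - 5060/4313 = -49305043/590881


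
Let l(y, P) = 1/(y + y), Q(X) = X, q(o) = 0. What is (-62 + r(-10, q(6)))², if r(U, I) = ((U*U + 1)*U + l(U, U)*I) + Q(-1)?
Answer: 1151329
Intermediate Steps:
l(y, P) = 1/(2*y)
r(U, I) = -1 + U*(1 + U²) + I/(2*U) (r(U, I) = ((U*U + 1)*U + (1/(2*U))*I) - 1 = ((U² + 1)*U + I/(2*U)) - 1 = ((1 + U²)*U + I/(2*U)) - 1 = (U*(1 + U²) + I/(2*U)) - 1 = -1 + U*(1 + U²) + I/(2*U))
(-62 + r(-10, q(6)))² = (-62 + (-1 - 10 + (-10)³ + (½)*0/(-10)))² = (-62 + (-1 - 10 - 1000 + (½)*0*(-⅒)))² = (-62 + (-1 - 10 - 1000 + 0))² = (-62 - 1011)² = (-1073)² = 1151329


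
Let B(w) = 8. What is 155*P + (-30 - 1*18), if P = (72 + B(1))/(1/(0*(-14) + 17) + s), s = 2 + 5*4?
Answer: 7712/15 ≈ 514.13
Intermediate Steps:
s = 22 (s = 2 + 20 = 22)
P = 272/75 (P = (72 + 8)/(1/(0*(-14) + 17) + 22) = 80/(1/(0 + 17) + 22) = 80/(1/17 + 22) = 80/(375/17) = 80*(17/375) = 272/75 ≈ 3.6267)
155*P + (-30 - 1*18) = 155*(272/75) + (-30 - 1*18) = 8432/15 + (-30 - 18) = 8432/15 - 48 = 7712/15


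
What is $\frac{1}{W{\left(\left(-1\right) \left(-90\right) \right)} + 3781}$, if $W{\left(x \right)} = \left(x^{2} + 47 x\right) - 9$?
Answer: $\frac{1}{16102} \approx 6.2104 \cdot 10^{-5}$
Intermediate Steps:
$W{\left(x \right)} = -9 + x^{2} + 47 x$
$\frac{1}{W{\left(\left(-1\right) \left(-90\right) \right)} + 3781} = \frac{1}{\left(-9 + \left(\left(-1\right) \left(-90\right)\right)^{2} + 47 \left(\left(-1\right) \left(-90\right)\right)\right) + 3781} = \frac{1}{\left(-9 + 90^{2} + 47 \cdot 90\right) + 3781} = \frac{1}{\left(-9 + 8100 + 4230\right) + 3781} = \frac{1}{12321 + 3781} = \frac{1}{16102}$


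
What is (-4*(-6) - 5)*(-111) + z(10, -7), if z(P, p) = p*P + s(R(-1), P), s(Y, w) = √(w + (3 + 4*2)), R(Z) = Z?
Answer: -2179 + √21 ≈ -2174.4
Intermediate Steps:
s(Y, w) = √(11 + w) (s(Y, w) = √(w + (3 + 8)) = √(w + 11) = √(11 + w))
z(P, p) = √(11 + P) + P*p (z(P, p) = p*P + √(11 + P) = P*p + √(11 + P) = √(11 + P) + P*p)
(-4*(-6) - 5)*(-111) + z(10, -7) = (-4*(-6) - 5)*(-111) + (√(11 + 10) + 10*(-7)) = (24 - 5)*(-111) + (√21 - 70) = 19*(-111) + (-70 + √21) = -2109 + (-70 + √21) = -2179 + √21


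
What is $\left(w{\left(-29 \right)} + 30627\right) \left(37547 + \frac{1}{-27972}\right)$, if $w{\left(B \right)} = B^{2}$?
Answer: $\frac{8262432261161}{6993} \approx 1.1815 \cdot 10^{9}$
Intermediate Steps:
$\left(w{\left(-29 \right)} + 30627\right) \left(37547 + \frac{1}{-27972}\right) = \left(\left(-29\right)^{2} + 30627\right) \left(37547 + \frac{1}{-27972}\right) = \left(841 + 30627\right) \left(37547 - \frac{1}{27972}\right) = 31468 \cdot \frac{1050264683}{27972} = \frac{8262432261161}{6993}$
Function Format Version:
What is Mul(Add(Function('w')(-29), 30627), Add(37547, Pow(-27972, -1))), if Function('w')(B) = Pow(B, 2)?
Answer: Rational(8262432261161, 6993) ≈ 1.1815e+9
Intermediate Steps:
Mul(Add(Function('w')(-29), 30627), Add(37547, Pow(-27972, -1))) = Mul(Add(Pow(-29, 2), 30627), Add(37547, Pow(-27972, -1))) = Mul(Add(841, 30627), Add(37547, Rational(-1, 27972))) = Mul(31468, Rational(1050264683, 27972)) = Rational(8262432261161, 6993)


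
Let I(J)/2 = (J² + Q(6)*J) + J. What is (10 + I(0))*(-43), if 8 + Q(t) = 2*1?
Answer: -430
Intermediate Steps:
Q(t) = -6 (Q(t) = -8 + 2*1 = -8 + 2 = -6)
I(J) = -10*J + 2*J² (I(J) = 2*((J² - 6*J) + J) = 2*(J² - 5*J) = -10*J + 2*J²)
(10 + I(0))*(-43) = (10 + 2*0*(-5 + 0))*(-43) = (10 + 2*0*(-5))*(-43) = (10 + 0)*(-43) = 10*(-43) = -430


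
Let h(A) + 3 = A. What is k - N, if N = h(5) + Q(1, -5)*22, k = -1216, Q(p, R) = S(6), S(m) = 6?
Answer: -1350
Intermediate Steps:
Q(p, R) = 6
h(A) = -3 + A
N = 134 (N = (-3 + 5) + 6*22 = 2 + 132 = 134)
k - N = -1216 - 1*134 = -1216 - 134 = -1350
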